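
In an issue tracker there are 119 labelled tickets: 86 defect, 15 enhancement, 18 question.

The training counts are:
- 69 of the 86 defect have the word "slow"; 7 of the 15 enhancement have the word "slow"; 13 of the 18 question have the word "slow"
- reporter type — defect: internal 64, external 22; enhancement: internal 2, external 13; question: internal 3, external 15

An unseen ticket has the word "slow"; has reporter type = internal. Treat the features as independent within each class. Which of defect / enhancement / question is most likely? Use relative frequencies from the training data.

defect

defect: (86/119) × (69/86) × (64/86) ≈ 0.431503
enhancement: (15/119) × (7/15) × (2/15) ≈ 0.00784314
question: (18/119) × (13/18) × (3/18) ≈ 0.0182073
Highest score → defect.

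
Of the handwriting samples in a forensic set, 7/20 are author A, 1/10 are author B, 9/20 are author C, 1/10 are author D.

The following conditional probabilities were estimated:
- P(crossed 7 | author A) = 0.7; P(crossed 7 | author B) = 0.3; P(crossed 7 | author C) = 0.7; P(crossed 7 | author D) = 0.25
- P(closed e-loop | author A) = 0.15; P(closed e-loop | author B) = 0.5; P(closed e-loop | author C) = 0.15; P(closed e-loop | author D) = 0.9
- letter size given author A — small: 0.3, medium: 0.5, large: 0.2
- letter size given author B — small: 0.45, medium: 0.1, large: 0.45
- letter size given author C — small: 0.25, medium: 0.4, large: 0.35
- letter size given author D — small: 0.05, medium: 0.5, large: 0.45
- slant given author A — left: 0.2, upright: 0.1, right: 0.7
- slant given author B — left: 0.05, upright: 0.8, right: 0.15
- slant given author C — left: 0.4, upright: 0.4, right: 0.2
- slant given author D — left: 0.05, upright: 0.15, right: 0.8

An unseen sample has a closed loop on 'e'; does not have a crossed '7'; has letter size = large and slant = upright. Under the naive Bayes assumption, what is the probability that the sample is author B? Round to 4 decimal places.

0.6205

author A: 0.35 × (1−0.7) × 0.15 × 0.2 × 0.1 = 0.000315
author B: 0.1 × (1−0.3) × 0.5 × 0.45 × 0.8 = 0.0126
author C: 0.45 × (1−0.7) × 0.15 × 0.35 × 0.4 = 0.002835
author D: 0.1 × (1−0.25) × 0.9 × 0.45 × 0.15 = 0.00455625
P(author B | x) = 0.0126 / 0.02030625 ≈ 0.6205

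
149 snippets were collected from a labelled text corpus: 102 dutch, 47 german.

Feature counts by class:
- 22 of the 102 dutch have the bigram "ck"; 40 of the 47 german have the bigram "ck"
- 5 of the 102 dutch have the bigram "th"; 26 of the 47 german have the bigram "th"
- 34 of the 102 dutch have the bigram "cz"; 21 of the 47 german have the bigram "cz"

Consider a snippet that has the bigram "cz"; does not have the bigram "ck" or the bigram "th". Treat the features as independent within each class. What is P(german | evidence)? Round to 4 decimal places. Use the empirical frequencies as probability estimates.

0.0522

dutch: (102/149) × (80/102) × (97/102) × (34/102) ≈ 0.170198
german: (47/149) × (7/47) × (21/47) × (21/47) ≈ 0.00937896
P(german | x) = 0.00937896 / 0.17957696 ≈ 0.0522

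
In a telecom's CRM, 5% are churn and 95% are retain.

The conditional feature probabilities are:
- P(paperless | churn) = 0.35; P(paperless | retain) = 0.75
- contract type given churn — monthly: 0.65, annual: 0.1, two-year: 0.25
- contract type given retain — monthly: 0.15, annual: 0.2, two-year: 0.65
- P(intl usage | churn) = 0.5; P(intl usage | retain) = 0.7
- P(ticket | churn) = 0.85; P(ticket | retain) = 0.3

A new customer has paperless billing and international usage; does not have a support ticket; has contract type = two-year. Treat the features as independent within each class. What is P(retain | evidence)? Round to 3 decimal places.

0.999

churn: 0.05 × 0.35 × 0.25 × 0.5 × (1−0.85) = 0.000328125
retain: 0.95 × 0.75 × 0.65 × 0.7 × (1−0.3) = 0.22693125
P(retain | x) = 0.22693125 / 0.227259375 ≈ 0.999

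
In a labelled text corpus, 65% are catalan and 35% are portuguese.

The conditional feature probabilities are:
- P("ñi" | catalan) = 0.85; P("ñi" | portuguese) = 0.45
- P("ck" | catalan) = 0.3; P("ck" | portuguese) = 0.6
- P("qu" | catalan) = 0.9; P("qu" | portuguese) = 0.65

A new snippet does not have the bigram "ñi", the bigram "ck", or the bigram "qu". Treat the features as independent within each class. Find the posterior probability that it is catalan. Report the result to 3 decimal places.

0.202

catalan: 0.65 × (1−0.85) × (1−0.3) × (1−0.9) = 0.006825
portuguese: 0.35 × (1−0.45) × (1−0.6) × (1−0.65) = 0.02695
P(catalan | x) = 0.006825 / 0.033775 ≈ 0.202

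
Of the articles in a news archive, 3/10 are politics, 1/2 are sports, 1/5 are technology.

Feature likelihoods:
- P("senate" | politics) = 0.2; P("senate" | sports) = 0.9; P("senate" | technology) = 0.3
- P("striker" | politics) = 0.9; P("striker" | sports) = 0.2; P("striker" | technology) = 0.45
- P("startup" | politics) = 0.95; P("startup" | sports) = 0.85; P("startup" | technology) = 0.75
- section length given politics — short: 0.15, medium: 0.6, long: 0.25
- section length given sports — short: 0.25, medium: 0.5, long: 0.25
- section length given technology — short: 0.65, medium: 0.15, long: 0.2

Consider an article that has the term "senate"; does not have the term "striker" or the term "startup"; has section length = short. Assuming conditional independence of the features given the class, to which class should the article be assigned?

sports

politics: 0.3 × 0.2 × (1−0.9) × (1−0.95) × 0.15 = 0.000045
sports: 0.5 × 0.9 × (1−0.2) × (1−0.85) × 0.25 = 0.0135
technology: 0.2 × 0.3 × (1−0.45) × (1−0.75) × 0.65 = 0.0053625
Highest score → sports.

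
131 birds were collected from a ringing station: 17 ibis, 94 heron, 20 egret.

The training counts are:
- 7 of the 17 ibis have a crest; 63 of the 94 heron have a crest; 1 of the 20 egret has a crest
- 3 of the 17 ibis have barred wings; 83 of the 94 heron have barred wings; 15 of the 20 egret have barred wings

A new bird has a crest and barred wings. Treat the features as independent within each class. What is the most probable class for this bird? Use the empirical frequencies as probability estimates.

heron

ibis: (17/131) × (7/17) × (3/17) ≈ 0.00942973
heron: (94/131) × (63/94) × (83/94) ≈ 0.424639
egret: (20/131) × (1/20) × (15/20) ≈ 0.00572519
Highest score → heron.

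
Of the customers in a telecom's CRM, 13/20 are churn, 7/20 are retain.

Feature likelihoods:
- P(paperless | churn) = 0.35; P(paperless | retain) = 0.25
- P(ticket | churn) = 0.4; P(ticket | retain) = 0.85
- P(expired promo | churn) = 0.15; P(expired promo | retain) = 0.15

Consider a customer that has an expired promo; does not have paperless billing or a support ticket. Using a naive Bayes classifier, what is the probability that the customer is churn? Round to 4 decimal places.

0.8656

churn: 0.65 × (1−0.35) × (1−0.4) × 0.15 = 0.038025
retain: 0.35 × (1−0.25) × (1−0.85) × 0.15 = 0.00590625
P(churn | x) = 0.038025 / 0.04393125 ≈ 0.8656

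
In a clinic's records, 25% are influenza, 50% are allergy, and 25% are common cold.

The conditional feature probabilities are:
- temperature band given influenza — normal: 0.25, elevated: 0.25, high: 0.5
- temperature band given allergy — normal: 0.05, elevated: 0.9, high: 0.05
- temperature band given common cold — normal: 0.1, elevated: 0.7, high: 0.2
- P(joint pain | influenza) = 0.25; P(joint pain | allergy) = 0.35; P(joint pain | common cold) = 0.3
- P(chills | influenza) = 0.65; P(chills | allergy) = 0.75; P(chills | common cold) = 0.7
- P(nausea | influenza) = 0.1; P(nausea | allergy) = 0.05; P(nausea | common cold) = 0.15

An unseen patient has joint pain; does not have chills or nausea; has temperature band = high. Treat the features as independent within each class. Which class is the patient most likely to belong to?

influenza

influenza: 0.25 × 0.5 × 0.25 × (1−0.65) × (1−0.1) = 0.00984375
allergy: 0.5 × 0.05 × 0.35 × (1−0.75) × (1−0.05) = 0.002078125
common cold: 0.25 × 0.2 × 0.3 × (1−0.7) × (1−0.15) = 0.003825
Highest score → influenza.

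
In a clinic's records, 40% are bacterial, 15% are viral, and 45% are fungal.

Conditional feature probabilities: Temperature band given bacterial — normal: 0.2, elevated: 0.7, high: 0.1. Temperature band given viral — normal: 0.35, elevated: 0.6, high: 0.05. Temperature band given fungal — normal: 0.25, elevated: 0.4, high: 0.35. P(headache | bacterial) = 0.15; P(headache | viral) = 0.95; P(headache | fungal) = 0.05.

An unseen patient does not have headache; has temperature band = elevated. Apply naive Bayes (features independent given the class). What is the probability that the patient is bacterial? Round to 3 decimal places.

0.576

bacterial: 0.4 × 0.7 × (1−0.15) = 0.238
viral: 0.15 × 0.6 × (1−0.95) = 0.0045
fungal: 0.45 × 0.4 × (1−0.05) = 0.171
P(bacterial | x) = 0.238 / 0.4135 ≈ 0.576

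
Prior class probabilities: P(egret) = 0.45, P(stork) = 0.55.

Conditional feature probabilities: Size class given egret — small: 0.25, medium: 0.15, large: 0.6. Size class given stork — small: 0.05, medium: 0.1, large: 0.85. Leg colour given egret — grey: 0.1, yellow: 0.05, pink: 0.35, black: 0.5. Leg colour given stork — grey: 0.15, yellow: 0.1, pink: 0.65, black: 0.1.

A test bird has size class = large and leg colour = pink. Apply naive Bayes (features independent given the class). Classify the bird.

stork

egret: 0.45 × 0.6 × 0.35 = 0.0945
stork: 0.55 × 0.85 × 0.65 = 0.303875
Highest score → stork.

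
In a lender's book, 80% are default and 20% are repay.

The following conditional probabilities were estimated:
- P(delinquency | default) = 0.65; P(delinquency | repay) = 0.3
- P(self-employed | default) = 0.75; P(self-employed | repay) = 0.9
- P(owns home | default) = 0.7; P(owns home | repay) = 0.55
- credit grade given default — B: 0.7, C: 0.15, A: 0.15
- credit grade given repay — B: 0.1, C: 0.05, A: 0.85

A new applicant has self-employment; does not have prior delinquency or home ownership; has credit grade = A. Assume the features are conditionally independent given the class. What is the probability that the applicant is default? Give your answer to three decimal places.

default: 0.8 × (1−0.65) × 0.75 × (1−0.7) × 0.15 = 0.00945
repay: 0.2 × (1−0.3) × 0.9 × (1−0.55) × 0.85 = 0.048195
P(default | x) = 0.00945 / 0.057645 ≈ 0.164

0.164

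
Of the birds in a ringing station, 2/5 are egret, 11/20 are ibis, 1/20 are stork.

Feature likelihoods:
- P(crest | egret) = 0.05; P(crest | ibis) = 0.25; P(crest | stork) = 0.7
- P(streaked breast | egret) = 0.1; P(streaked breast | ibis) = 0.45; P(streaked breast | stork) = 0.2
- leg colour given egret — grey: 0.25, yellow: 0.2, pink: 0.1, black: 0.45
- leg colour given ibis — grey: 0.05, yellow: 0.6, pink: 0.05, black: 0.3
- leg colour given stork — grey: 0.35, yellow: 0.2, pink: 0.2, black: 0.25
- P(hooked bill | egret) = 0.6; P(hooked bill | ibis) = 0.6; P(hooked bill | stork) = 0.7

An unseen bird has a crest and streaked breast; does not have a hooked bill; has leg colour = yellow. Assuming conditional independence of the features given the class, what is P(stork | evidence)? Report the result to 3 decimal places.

0.027

egret: 0.4 × 0.05 × 0.1 × 0.2 × (1−0.6) = 0.00016
ibis: 0.55 × 0.25 × 0.45 × 0.6 × (1−0.6) = 0.01485
stork: 0.05 × 0.7 × 0.2 × 0.2 × (1−0.7) = 0.00042
P(stork | x) = 0.00042 / 0.01543 ≈ 0.027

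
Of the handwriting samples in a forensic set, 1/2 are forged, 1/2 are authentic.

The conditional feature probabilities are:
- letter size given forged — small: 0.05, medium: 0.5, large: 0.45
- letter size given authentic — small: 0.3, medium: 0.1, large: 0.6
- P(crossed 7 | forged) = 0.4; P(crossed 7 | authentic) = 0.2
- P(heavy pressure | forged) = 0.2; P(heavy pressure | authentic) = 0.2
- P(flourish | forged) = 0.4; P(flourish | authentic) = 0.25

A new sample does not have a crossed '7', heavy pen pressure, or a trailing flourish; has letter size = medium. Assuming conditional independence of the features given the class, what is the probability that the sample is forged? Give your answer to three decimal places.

forged: 0.5 × 0.5 × (1−0.4) × (1−0.2) × (1−0.4) = 0.072
authentic: 0.5 × 0.1 × (1−0.2) × (1−0.2) × (1−0.25) = 0.024
P(forged | x) = 0.072 / 0.096 ≈ 0.750

0.750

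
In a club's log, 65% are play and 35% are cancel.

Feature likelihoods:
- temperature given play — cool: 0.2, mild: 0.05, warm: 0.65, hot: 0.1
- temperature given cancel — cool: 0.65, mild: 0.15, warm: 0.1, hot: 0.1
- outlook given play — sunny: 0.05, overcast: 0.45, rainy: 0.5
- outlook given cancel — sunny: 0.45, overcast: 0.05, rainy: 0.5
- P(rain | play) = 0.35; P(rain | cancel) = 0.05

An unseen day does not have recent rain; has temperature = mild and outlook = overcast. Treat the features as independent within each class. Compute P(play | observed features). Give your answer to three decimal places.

0.792

play: 0.65 × 0.05 × 0.45 × (1−0.35) = 0.00950625
cancel: 0.35 × 0.15 × 0.05 × (1−0.05) = 0.00249375
P(play | x) = 0.00950625 / 0.012 ≈ 0.792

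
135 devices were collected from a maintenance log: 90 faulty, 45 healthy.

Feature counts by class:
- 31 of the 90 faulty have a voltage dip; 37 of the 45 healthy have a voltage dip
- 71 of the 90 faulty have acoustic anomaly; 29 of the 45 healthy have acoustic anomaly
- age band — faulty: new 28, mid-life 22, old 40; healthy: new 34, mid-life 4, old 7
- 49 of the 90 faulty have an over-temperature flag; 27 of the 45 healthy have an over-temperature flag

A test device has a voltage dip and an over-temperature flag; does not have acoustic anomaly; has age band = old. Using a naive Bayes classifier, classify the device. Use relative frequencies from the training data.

faulty

faulty: (90/135) × (31/90) × (19/90) × (40/90) × (49/90) ≈ 0.0117303
healthy: (45/135) × (37/45) × (16/45) × (7/45) × (27/45) ≈ 0.0090952
Highest score → faulty.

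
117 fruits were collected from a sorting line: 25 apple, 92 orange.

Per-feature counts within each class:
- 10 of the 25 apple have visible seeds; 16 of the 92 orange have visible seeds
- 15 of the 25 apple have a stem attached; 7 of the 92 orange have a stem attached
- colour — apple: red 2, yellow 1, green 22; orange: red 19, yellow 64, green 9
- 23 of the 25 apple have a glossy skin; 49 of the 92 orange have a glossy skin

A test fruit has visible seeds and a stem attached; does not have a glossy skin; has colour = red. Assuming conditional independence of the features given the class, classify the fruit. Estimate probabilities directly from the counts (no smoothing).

orange

apple: (25/117) × (10/25) × (15/25) × (2/25) × (2/25) ≈ 0.000328205
orange: (92/117) × (16/92) × (7/92) × (19/92) × (43/92) ≈ 0.00100436
Highest score → orange.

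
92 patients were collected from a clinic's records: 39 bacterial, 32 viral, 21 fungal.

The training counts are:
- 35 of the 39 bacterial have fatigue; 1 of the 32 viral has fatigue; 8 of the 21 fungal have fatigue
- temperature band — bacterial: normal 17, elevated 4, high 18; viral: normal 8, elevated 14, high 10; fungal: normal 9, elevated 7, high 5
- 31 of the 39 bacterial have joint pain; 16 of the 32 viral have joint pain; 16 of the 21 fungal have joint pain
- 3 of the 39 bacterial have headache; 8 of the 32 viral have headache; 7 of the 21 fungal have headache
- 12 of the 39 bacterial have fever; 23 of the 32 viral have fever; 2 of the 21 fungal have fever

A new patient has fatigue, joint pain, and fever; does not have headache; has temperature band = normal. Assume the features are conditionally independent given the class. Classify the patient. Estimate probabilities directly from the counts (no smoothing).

bacterial: (39/92) × (35/39) × (17/39) × (31/39) × (36/39) × (12/39) ≈ 0.0374383
viral: (32/92) × (1/32) × (8/32) × (16/32) × (24/32) × (23/32) = 0.000732421875
fungal: (21/92) × (8/21) × (9/21) × (16/21) × (14/21) × (2/21) ≈ 0.00180279
Highest score → bacterial.

bacterial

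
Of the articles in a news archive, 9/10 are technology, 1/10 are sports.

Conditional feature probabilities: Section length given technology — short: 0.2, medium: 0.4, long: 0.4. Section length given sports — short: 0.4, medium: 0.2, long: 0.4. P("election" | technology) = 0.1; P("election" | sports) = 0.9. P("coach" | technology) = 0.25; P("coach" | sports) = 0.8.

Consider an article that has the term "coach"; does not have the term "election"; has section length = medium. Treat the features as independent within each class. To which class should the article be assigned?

technology

technology: 0.9 × 0.4 × (1−0.1) × 0.25 = 0.081
sports: 0.1 × 0.2 × (1−0.9) × 0.8 = 0.0016
Highest score → technology.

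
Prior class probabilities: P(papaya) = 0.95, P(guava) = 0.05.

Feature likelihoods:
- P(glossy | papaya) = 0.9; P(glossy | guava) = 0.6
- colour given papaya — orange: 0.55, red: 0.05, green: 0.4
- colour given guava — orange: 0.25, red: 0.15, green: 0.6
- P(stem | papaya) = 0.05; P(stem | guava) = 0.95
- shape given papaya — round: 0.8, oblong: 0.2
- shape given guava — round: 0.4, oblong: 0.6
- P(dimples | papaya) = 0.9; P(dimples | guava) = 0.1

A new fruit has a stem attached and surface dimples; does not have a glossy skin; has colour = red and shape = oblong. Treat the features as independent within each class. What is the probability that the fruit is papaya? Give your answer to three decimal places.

papaya: 0.95 × (1−0.9) × 0.05 × 0.05 × 0.2 × 0.9 = 0.00004275
guava: 0.05 × (1−0.6) × 0.15 × 0.95 × 0.6 × 0.1 = 0.000171
P(papaya | x) = 0.00004275 / 0.00021375 ≈ 0.200

0.200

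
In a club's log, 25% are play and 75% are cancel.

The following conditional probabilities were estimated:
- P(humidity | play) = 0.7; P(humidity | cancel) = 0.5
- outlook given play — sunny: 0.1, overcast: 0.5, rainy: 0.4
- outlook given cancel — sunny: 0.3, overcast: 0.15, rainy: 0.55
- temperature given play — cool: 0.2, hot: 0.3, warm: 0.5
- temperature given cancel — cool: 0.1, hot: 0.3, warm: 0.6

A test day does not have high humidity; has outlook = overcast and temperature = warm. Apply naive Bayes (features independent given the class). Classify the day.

play: 0.25 × (1−0.7) × 0.5 × 0.5 = 0.01875
cancel: 0.75 × (1−0.5) × 0.15 × 0.6 = 0.03375
Highest score → cancel.

cancel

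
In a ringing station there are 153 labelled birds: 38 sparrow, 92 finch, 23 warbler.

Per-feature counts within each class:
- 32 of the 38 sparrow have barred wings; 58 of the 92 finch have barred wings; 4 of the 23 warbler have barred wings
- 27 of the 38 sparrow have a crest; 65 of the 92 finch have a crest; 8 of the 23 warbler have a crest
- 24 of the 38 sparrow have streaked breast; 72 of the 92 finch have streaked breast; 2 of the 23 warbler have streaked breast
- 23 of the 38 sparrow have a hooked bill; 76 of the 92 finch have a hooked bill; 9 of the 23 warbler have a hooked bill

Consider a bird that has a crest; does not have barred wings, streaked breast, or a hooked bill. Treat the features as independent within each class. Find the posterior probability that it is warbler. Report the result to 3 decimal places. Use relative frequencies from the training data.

0.706

sparrow: (38/153) × (6/38) × (27/38) × (14/38) × (15/38) ≈ 0.00405221
finch: (92/153) × (34/92) × (65/92) × (20/92) × (16/92) ≈ 0.00593591
warbler: (23/153) × (19/23) × (8/23) × (21/23) × (14/23) ≈ 0.0240058
P(warbler | x) = 0.0240058 / 0.03399392 ≈ 0.706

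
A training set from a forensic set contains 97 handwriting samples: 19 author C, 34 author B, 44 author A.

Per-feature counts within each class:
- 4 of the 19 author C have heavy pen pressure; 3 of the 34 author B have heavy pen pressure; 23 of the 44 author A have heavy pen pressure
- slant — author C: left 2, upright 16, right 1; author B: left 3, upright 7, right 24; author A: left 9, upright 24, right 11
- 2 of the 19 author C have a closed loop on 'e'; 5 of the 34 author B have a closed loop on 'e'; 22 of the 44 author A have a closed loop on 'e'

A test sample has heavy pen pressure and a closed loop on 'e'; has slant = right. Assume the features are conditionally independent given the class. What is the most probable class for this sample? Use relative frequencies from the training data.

author C: (19/97) × (4/19) × (1/19) × (2/19) ≈ 0.00022846
author B: (34/97) × (3/34) × (24/34) × (5/34) ≈ 0.0032105
author A: (44/97) × (23/44) × (11/44) × (22/44) ≈ 0.0296392
Highest score → author A.

author A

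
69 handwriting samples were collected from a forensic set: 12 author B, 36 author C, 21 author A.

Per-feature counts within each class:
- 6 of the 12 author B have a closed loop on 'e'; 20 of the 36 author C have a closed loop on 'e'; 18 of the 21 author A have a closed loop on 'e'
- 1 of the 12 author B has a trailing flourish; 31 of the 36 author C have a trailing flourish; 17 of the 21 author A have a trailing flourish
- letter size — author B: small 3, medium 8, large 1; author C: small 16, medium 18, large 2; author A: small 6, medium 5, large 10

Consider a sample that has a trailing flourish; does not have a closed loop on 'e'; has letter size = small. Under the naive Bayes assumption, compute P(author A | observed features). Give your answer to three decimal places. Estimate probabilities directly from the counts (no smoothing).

author B: (12/69) × (6/12) × (1/12) × (3/12) ≈ 0.00181159
author C: (36/69) × (16/36) × (31/36) × (16/36) ≈ 0.0887458
author A: (21/69) × (3/21) × (17/21) × (6/21) ≈ 0.0100562
P(author A | x) = 0.0100562 / 0.10061359 ≈ 0.100

0.100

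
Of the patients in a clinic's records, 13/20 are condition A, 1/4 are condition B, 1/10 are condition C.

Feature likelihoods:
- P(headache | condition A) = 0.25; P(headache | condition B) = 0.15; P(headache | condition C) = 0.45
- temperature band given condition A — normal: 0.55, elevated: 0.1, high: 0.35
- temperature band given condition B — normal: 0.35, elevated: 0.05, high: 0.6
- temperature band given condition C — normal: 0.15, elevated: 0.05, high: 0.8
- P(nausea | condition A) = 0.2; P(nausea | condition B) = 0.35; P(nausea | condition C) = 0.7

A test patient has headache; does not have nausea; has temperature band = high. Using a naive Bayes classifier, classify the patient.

condition A

condition A: 0.65 × 0.25 × 0.35 × (1−0.2) = 0.0455
condition B: 0.25 × 0.15 × 0.6 × (1−0.35) = 0.014625
condition C: 0.1 × 0.45 × 0.8 × (1−0.7) = 0.0108
Highest score → condition A.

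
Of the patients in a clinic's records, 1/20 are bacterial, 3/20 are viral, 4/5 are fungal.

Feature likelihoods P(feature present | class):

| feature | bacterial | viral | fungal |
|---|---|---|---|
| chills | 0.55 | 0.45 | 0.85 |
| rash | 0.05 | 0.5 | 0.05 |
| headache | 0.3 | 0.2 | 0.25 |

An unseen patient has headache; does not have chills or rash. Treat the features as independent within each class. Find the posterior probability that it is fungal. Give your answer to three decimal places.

bacterial: 0.05 × (1−0.55) × (1−0.05) × 0.3 = 0.0064125
viral: 0.15 × (1−0.45) × (1−0.5) × 0.2 = 0.00825
fungal: 0.8 × (1−0.85) × (1−0.05) × 0.25 = 0.0285
P(fungal | x) = 0.0285 / 0.0431625 ≈ 0.660

0.660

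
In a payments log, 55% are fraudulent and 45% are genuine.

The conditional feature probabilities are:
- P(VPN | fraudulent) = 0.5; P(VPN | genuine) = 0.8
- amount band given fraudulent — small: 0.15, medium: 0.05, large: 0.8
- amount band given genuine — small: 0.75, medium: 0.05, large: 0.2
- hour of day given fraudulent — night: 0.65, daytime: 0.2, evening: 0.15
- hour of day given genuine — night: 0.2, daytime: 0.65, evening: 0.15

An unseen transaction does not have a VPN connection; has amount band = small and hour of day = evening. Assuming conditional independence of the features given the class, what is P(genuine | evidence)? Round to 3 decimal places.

0.621

fraudulent: 0.55 × (1−0.5) × 0.15 × 0.15 = 0.0061875
genuine: 0.45 × (1−0.8) × 0.75 × 0.15 = 0.010125
P(genuine | x) = 0.010125 / 0.0163125 ≈ 0.621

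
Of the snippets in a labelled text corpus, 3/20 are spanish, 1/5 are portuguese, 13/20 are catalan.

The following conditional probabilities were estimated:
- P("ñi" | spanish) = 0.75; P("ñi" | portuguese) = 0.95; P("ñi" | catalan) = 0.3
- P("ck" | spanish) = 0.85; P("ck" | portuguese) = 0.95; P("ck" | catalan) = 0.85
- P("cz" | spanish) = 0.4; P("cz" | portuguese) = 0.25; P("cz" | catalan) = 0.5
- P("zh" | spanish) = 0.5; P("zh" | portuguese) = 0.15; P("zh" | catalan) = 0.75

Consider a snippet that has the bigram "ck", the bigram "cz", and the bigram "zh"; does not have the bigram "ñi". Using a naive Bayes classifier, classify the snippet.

catalan

spanish: 0.15 × (1−0.75) × 0.85 × 0.4 × 0.5 = 0.006375
portuguese: 0.2 × (1−0.95) × 0.95 × 0.25 × 0.15 = 0.00035625
catalan: 0.65 × (1−0.3) × 0.85 × 0.5 × 0.75 = 0.14503125
Highest score → catalan.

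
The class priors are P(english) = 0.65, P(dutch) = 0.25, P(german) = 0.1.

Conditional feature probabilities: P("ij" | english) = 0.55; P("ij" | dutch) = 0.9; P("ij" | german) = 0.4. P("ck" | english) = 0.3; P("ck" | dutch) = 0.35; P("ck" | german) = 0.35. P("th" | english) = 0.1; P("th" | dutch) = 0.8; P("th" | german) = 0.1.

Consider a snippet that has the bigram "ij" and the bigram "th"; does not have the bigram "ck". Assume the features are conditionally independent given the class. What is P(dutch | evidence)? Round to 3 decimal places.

0.809

english: 0.65 × 0.55 × (1−0.3) × 0.1 = 0.025025
dutch: 0.25 × 0.9 × (1−0.35) × 0.8 = 0.117
german: 0.1 × 0.4 × (1−0.35) × 0.1 = 0.0026
P(dutch | x) = 0.117 / 0.144625 ≈ 0.809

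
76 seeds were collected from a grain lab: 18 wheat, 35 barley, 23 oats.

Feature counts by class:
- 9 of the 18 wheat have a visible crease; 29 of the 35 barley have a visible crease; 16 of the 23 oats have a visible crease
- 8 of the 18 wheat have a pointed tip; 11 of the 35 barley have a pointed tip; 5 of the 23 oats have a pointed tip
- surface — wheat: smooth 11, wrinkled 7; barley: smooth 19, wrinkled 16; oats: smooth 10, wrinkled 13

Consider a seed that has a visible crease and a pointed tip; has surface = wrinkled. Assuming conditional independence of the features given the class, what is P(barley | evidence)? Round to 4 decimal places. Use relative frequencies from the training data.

wheat: (18/76) × (9/18) × (8/18) × (7/18) ≈ 0.0204678
barley: (35/76) × (29/35) × (11/35) × (16/35) ≈ 0.0548228
oats: (23/76) × (16/23) × (5/23) × (13/23) ≈ 0.0258681
P(barley | x) = 0.0548228 / 0.1011587 ≈ 0.5419

0.5419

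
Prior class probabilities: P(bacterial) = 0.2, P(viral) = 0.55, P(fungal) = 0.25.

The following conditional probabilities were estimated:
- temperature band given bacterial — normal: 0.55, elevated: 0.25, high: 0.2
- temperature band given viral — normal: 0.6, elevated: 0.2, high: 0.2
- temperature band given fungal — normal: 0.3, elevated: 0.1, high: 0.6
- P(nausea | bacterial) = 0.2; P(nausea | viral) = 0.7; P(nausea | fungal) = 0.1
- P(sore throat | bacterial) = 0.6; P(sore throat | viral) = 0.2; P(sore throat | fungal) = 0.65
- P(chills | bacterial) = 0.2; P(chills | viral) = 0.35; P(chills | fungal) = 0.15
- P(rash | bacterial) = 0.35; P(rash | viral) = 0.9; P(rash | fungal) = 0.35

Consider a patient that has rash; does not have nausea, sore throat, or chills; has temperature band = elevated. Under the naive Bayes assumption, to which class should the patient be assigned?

bacterial: 0.2 × 0.25 × (1−0.2) × (1−0.6) × (1−0.2) × 0.35 = 0.00448
viral: 0.55 × 0.2 × (1−0.7) × (1−0.2) × (1−0.35) × 0.9 = 0.015444
fungal: 0.25 × 0.1 × (1−0.1) × (1−0.65) × (1−0.15) × 0.35 = 0.0023428125
Highest score → viral.

viral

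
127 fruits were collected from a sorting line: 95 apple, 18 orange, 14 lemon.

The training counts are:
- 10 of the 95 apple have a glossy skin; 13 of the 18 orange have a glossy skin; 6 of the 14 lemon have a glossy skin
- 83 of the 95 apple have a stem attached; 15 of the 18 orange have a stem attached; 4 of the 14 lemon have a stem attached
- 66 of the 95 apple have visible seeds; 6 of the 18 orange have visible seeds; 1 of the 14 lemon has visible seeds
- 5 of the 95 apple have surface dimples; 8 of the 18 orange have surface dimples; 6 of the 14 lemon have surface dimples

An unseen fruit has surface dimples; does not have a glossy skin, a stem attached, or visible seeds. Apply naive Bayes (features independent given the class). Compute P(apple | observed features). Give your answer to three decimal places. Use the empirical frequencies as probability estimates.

apple: (95/127) × (85/95) × (12/95) × (29/95) × (5/95) ≈ 0.00135829
orange: (18/127) × (5/18) × (3/18) × (12/18) × (8/18) ≈ 0.0019442
lemon: (14/127) × (8/14) × (10/14) × (13/14) × (6/14) ≈ 0.0179059
P(apple | x) = 0.00135829 / 0.02120839 ≈ 0.064

0.064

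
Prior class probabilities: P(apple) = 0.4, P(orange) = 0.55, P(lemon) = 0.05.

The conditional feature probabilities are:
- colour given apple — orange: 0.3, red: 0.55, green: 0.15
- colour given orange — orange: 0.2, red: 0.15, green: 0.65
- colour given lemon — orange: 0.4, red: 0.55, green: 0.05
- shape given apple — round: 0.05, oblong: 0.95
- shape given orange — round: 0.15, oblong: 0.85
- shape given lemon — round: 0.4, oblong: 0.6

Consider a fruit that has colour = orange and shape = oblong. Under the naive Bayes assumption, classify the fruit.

apple: 0.4 × 0.3 × 0.95 = 0.114
orange: 0.55 × 0.2 × 0.85 = 0.0935
lemon: 0.05 × 0.4 × 0.6 = 0.012
Highest score → apple.

apple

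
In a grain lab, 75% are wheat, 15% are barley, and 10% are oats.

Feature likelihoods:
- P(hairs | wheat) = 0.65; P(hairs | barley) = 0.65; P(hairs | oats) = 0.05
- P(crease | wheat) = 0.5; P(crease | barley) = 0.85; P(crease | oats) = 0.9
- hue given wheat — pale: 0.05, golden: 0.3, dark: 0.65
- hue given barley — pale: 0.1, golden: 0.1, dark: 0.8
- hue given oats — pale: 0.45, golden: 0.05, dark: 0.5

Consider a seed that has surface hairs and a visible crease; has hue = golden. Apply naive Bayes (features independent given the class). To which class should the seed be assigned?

wheat: 0.75 × 0.65 × 0.5 × 0.3 = 0.073125
barley: 0.15 × 0.65 × 0.85 × 0.1 = 0.0082875
oats: 0.1 × 0.05 × 0.9 × 0.05 = 0.000225
Highest score → wheat.

wheat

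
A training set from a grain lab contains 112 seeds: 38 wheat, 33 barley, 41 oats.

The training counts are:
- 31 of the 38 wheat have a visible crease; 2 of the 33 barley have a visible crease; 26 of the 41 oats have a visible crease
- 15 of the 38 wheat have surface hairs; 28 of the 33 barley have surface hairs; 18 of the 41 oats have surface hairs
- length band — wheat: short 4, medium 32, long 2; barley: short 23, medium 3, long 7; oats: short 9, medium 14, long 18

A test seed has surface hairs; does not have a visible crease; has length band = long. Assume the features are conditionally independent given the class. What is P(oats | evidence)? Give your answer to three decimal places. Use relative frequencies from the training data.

wheat: (38/112) × (7/38) × (15/38) × (2/38) ≈ 0.00129848
barley: (33/112) × (31/33) × (28/33) × (7/33) ≈ 0.0498163
oats: (41/112) × (15/41) × (18/41) × (18/41) ≈ 0.0258137
P(oats | x) = 0.0258137 / 0.07692848 ≈ 0.336

0.336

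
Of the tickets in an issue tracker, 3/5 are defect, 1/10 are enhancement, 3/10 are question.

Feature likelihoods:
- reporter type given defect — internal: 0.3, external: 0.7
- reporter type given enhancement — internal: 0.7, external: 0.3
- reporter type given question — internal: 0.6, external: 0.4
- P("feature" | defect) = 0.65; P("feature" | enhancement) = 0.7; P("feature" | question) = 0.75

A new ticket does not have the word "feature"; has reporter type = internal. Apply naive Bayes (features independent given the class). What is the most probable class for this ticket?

defect: 0.6 × 0.3 × (1−0.65) = 0.063
enhancement: 0.1 × 0.7 × (1−0.7) = 0.021
question: 0.3 × 0.6 × (1−0.75) = 0.045
Highest score → defect.

defect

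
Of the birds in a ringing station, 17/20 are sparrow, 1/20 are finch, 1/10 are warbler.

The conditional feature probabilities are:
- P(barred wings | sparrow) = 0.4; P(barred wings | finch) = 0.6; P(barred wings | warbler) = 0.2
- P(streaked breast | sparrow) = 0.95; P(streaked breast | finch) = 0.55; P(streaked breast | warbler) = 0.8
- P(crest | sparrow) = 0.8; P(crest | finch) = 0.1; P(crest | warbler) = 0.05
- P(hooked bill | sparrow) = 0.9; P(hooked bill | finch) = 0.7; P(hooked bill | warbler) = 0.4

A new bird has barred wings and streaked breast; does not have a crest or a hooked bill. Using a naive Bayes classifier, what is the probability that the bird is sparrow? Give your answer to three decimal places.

0.322

sparrow: 0.85 × 0.4 × 0.95 × (1−0.8) × (1−0.9) = 0.00646
finch: 0.05 × 0.6 × 0.55 × (1−0.1) × (1−0.7) = 0.004455
warbler: 0.1 × 0.2 × 0.8 × (1−0.05) × (1−0.4) = 0.00912
P(sparrow | x) = 0.00646 / 0.020035 ≈ 0.322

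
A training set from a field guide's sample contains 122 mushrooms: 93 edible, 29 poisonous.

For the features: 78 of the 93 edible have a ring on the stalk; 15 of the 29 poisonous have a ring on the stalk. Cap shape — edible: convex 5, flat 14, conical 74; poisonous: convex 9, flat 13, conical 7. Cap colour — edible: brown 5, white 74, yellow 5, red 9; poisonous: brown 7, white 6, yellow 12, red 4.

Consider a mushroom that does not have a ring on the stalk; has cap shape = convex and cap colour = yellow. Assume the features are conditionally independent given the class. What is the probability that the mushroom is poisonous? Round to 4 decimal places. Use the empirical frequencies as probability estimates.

edible: (93/122) × (15/93) × (5/93) × (5/93) ≈ 0.00035539
poisonous: (29/122) × (14/29) × (9/29) × (12/29) ≈ 0.0147366
P(poisonous | x) = 0.0147366 / 0.01509199 ≈ 0.9765

0.9765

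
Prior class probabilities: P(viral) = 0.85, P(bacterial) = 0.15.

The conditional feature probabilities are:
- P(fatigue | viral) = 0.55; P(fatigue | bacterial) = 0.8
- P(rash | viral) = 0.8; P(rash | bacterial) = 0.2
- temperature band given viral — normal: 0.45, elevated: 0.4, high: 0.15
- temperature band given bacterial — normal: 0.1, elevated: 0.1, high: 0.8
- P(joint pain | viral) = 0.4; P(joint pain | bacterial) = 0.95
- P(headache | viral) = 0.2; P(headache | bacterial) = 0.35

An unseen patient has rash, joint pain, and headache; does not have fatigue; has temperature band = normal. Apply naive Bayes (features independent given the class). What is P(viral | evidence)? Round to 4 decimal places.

viral: 0.85 × (1−0.55) × 0.8 × 0.45 × 0.4 × 0.2 = 0.011016
bacterial: 0.15 × (1−0.8) × 0.2 × 0.1 × 0.95 × 0.35 = 0.0001995
P(viral | x) = 0.011016 / 0.0112155 ≈ 0.9822

0.9822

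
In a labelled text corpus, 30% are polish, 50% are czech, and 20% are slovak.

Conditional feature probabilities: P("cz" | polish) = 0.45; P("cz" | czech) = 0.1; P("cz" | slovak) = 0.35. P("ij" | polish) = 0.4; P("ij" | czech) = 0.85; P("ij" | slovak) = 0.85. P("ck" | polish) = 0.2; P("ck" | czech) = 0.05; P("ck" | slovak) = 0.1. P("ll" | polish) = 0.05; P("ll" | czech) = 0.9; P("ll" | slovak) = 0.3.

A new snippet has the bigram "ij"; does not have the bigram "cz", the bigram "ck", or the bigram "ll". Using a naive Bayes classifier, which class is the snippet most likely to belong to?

slovak

polish: 0.3 × (1−0.45) × 0.4 × (1−0.2) × (1−0.05) = 0.05016
czech: 0.5 × (1−0.1) × 0.85 × (1−0.05) × (1−0.9) = 0.0363375
slovak: 0.2 × (1−0.35) × 0.85 × (1−0.1) × (1−0.3) = 0.069615
Highest score → slovak.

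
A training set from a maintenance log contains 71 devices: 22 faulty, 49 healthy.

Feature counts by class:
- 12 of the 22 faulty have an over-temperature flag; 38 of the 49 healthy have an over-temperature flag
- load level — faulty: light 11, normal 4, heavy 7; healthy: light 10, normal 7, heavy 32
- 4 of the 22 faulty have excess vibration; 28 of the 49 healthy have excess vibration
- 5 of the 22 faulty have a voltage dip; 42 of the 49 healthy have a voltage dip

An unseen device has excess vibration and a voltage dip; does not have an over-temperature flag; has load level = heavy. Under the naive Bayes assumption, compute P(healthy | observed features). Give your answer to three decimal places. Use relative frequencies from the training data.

faulty: (22/71) × (10/22) × (7/22) × (4/22) × (5/22) ≈ 0.00185183
healthy: (49/71) × (11/49) × (32/49) × (28/49) × (42/49) ≈ 0.0495568
P(healthy | x) = 0.0495568 / 0.05140863 ≈ 0.964

0.964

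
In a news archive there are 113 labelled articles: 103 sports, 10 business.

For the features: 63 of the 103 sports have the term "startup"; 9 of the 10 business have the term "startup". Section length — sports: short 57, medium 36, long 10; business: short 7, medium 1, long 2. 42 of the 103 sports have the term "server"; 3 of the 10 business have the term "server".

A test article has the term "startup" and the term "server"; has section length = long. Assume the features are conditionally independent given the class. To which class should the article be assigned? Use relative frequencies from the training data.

sports

sports: (103/113) × (63/103) × (10/103) × (42/103) ≈ 0.0220718
business: (10/113) × (9/10) × (2/10) × (3/10) ≈ 0.00477876
Highest score → sports.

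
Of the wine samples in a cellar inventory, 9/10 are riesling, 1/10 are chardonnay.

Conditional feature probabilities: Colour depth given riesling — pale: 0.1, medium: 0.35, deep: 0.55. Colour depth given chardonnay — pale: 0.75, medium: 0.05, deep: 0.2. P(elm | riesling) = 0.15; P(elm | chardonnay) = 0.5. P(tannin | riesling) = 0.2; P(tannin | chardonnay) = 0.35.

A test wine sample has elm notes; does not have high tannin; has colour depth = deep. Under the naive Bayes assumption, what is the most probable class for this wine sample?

riesling

riesling: 0.9 × 0.55 × 0.15 × (1−0.2) = 0.0594
chardonnay: 0.1 × 0.2 × 0.5 × (1−0.35) = 0.0065
Highest score → riesling.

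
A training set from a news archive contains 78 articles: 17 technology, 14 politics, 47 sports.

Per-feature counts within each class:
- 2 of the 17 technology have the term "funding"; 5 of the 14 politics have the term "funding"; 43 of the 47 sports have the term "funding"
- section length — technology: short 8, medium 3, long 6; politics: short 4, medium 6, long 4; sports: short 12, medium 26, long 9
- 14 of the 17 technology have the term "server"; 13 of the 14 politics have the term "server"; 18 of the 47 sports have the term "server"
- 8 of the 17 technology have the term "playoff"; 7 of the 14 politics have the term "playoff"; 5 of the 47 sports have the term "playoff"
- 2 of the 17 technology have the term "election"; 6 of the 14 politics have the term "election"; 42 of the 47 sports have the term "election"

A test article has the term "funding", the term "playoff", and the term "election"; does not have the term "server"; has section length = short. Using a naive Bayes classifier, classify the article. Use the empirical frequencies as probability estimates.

technology: (17/78) × (2/17) × (8/17) × (3/17) × (8/17) × (2/17) ≈ 0.000117888
politics: (14/78) × (5/14) × (4/14) × (1/14) × (7/14) × (6/14) ≈ 0.000280332
sports: (47/78) × (43/47) × (12/47) × (29/47) × (5/47) × (42/47) ≈ 0.00825621
Highest score → sports.

sports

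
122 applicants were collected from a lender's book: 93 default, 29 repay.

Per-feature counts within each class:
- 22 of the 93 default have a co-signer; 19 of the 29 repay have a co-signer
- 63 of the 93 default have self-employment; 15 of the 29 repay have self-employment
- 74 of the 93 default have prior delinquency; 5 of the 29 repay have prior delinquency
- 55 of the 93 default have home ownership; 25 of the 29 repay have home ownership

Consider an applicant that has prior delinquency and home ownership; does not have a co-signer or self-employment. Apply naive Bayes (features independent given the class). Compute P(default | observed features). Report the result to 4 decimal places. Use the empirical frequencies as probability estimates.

0.9376

default: (93/122) × (71/93) × (30/93) × (74/93) × (55/93) ≈ 0.0883416
repay: (29/122) × (10/29) × (14/29) × (5/29) × (25/29) ≈ 0.00588145
P(default | x) = 0.0883416 / 0.09422305 ≈ 0.9376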